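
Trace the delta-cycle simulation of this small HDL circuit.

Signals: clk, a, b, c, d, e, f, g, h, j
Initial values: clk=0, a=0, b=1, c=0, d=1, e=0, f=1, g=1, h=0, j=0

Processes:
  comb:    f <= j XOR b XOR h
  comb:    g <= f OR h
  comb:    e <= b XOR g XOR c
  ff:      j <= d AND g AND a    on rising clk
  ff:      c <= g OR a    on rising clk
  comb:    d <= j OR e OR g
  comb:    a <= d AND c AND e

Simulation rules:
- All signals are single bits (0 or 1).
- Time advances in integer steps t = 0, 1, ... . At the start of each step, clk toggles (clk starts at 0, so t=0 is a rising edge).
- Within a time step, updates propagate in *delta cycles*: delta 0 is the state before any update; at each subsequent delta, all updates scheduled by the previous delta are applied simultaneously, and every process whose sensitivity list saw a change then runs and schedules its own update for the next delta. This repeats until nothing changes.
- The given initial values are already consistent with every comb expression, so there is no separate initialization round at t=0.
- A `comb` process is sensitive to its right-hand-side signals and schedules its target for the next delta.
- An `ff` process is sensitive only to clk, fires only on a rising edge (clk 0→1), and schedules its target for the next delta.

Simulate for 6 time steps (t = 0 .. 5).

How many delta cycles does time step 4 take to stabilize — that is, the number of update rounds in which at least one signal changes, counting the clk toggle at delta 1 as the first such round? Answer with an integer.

[bits: d,c,e,f,b,g,a,h,j,clk]
t=0: Δ0=1001110000 Δ1=1001110001 Δ2=1101110001 Δ3=1111110001 Δ4=1111111001 | 4Δ
t=1: Δ0=1111111001 Δ1=1111111000 | 1Δ
t=2: Δ0=1111111000 Δ1=1111111001 Δ2=1111111011 Δ3=1110111011 Δ4=1110101011 Δ5=1100101011 Δ6=1100100011 | 6Δ
t=3: Δ0=1100100011 Δ1=1100100010 | 1Δ
t=4: Δ0=1100100010 Δ1=1100100011 Δ2=1000100001 Δ3=0011100001 Δ4=1011110001 Δ5=1001110001 | 5Δ
t=5: Δ0=1001110001 Δ1=1001110000 | 1Δ

5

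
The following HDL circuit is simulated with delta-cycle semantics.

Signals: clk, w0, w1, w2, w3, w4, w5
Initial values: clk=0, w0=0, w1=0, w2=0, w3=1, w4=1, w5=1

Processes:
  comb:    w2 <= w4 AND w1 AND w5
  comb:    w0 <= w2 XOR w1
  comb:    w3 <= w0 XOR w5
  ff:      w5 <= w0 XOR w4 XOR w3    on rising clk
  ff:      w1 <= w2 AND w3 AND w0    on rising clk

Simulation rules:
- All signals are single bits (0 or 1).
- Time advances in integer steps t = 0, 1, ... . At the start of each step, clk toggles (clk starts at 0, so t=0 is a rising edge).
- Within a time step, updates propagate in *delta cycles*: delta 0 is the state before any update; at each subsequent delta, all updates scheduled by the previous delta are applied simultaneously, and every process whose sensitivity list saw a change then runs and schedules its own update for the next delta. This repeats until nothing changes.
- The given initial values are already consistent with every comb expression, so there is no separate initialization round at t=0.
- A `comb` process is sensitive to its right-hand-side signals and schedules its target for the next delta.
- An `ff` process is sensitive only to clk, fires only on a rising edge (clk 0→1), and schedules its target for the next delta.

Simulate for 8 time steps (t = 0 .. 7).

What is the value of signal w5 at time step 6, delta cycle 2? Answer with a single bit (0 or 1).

[bits: w0,w1,w4,w2,w3,clk,w5]
t=0: Δ0=0010101 Δ1=0010111 Δ2=0010110 Δ3=0010010 | 3Δ
t=1: Δ0=0010010 Δ1=0010000 | 1Δ
t=2: Δ0=0010000 Δ1=0010010 Δ2=0010011 Δ3=0010111 | 3Δ
t=3: Δ0=0010111 Δ1=0010101 | 1Δ
t=4: Δ0=0010101 Δ1=0010111 Δ2=0010110 Δ3=0010010 | 3Δ
t=5: Δ0=0010010 Δ1=0010000 | 1Δ
t=6: Δ0=0010000 Δ1=0010010 Δ2=0010011 Δ3=0010111 | 3Δ
t=7: Δ0=0010111 Δ1=0010101 | 1Δ

1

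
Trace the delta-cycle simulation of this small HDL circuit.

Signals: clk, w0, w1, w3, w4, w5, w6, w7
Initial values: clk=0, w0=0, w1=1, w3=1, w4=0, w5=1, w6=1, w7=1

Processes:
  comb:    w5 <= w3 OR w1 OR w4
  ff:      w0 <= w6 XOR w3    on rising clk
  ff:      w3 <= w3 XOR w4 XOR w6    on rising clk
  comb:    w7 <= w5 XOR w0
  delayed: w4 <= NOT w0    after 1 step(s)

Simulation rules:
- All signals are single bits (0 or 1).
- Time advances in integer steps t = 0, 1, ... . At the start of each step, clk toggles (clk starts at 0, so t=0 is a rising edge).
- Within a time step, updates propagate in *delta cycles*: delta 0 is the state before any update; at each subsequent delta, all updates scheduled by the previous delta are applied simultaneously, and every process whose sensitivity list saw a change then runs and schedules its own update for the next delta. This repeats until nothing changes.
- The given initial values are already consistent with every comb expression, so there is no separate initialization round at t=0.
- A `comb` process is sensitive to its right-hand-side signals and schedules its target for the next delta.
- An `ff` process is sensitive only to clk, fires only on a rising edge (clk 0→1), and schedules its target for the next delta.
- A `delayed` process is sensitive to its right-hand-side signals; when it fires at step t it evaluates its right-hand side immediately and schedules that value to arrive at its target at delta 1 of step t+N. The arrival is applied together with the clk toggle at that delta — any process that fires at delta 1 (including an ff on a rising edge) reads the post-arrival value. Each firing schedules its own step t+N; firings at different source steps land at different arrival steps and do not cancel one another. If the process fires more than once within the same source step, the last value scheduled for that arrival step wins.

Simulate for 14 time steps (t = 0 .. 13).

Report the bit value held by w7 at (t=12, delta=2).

1

t=0 Δ0: w0=0 w6=1 w7=1 clk=0 w5=1 w1=1 w4=0 w3=1
  Δ1: clk:0→1
  Δ2: w3:1→0
  (2Δ to stable)
t=1 Δ0: w0=0 w6=1 w7=1 clk=1 w5=1 w1=1 w4=0 w3=0
  Δ1: clk:1→0
  (1Δ to stable)
t=2 Δ0: w0=0 w6=1 w7=1 clk=0 w5=1 w1=1 w4=0 w3=0
  Δ1: clk:0→1
  Δ2: w0:0→1, w3:0→1
  Δ3: w7:1→0
  (3Δ to stable)
t=3 Δ0: w0=1 w6=1 w7=0 clk=1 w5=1 w1=1 w4=0 w3=1
  Δ1: clk:1→0
  (1Δ to stable)
t=4 Δ0: w0=1 w6=1 w7=0 clk=0 w5=1 w1=1 w4=0 w3=1
  Δ1: clk:0→1
  Δ2: w0:1→0, w3:1→0
  Δ3: w7:0→1
  (3Δ to stable)
t=5 Δ0: w0=0 w6=1 w7=1 clk=1 w5=1 w1=1 w4=0 w3=0
  Δ1: clk:1→0, w4:0→1
  (1Δ to stable)
t=6 Δ0: w0=0 w6=1 w7=1 clk=0 w5=1 w1=1 w4=1 w3=0
  Δ1: clk:0→1
  Δ2: w0:0→1
  Δ3: w7:1→0
  (3Δ to stable)
t=7 Δ0: w0=1 w6=1 w7=0 clk=1 w5=1 w1=1 w4=1 w3=0
  Δ1: clk:1→0, w4:1→0
  (1Δ to stable)
t=8 Δ0: w0=1 w6=1 w7=0 clk=0 w5=1 w1=1 w4=0 w3=0
  Δ1: clk:0→1
  Δ2: w3:0→1
  (2Δ to stable)
t=9 Δ0: w0=1 w6=1 w7=0 clk=1 w5=1 w1=1 w4=0 w3=1
  Δ1: clk:1→0
  (1Δ to stable)
t=10 Δ0: w0=1 w6=1 w7=0 clk=0 w5=1 w1=1 w4=0 w3=1
  Δ1: clk:0→1
  Δ2: w0:1→0, w3:1→0
  Δ3: w7:0→1
  (3Δ to stable)
t=11 Δ0: w0=0 w6=1 w7=1 clk=1 w5=1 w1=1 w4=0 w3=0
  Δ1: clk:1→0, w4:0→1
  (1Δ to stable)
t=12 Δ0: w0=0 w6=1 w7=1 clk=0 w5=1 w1=1 w4=1 w3=0
  Δ1: clk:0→1
  Δ2: w0:0→1
  Δ3: w7:1→0
  (3Δ to stable)
t=13 Δ0: w0=1 w6=1 w7=0 clk=1 w5=1 w1=1 w4=1 w3=0
  Δ1: clk:1→0, w4:1→0
  (1Δ to stable)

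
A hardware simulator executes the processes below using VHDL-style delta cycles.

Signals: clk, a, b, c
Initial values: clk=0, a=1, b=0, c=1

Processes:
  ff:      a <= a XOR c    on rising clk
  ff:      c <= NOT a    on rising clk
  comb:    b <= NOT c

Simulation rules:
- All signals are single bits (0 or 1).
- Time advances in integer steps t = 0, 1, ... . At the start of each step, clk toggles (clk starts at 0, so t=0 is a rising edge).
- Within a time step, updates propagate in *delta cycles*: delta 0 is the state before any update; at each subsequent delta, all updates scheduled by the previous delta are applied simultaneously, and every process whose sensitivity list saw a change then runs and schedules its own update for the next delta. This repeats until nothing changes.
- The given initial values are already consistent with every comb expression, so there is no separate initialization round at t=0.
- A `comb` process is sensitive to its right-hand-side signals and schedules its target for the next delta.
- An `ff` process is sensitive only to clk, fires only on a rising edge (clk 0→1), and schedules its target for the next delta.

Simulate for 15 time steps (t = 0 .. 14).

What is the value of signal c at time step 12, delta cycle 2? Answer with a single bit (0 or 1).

t=0 Δ0: a=1 b=0 clk=0 c=1
  Δ1: clk:0→1
  Δ2: a:1→0, c:1→0
  Δ3: b:0→1
  (3Δ to stable)
t=1 Δ0: a=0 b=1 clk=1 c=0
  Δ1: clk:1→0
  (1Δ to stable)
t=2 Δ0: a=0 b=1 clk=0 c=0
  Δ1: clk:0→1
  Δ2: c:0→1
  Δ3: b:1→0
  (3Δ to stable)
t=3 Δ0: a=0 b=0 clk=1 c=1
  Δ1: clk:1→0
  (1Δ to stable)
t=4 Δ0: a=0 b=0 clk=0 c=1
  Δ1: clk:0→1
  Δ2: a:0→1
  (2Δ to stable)
t=5 Δ0: a=1 b=0 clk=1 c=1
  Δ1: clk:1→0
  (1Δ to stable)
t=6 Δ0: a=1 b=0 clk=0 c=1
  Δ1: clk:0→1
  Δ2: a:1→0, c:1→0
  Δ3: b:0→1
  (3Δ to stable)
t=7 Δ0: a=0 b=1 clk=1 c=0
  Δ1: clk:1→0
  (1Δ to stable)
t=8 Δ0: a=0 b=1 clk=0 c=0
  Δ1: clk:0→1
  Δ2: c:0→1
  Δ3: b:1→0
  (3Δ to stable)
t=9 Δ0: a=0 b=0 clk=1 c=1
  Δ1: clk:1→0
  (1Δ to stable)
t=10 Δ0: a=0 b=0 clk=0 c=1
  Δ1: clk:0→1
  Δ2: a:0→1
  (2Δ to stable)
t=11 Δ0: a=1 b=0 clk=1 c=1
  Δ1: clk:1→0
  (1Δ to stable)
t=12 Δ0: a=1 b=0 clk=0 c=1
  Δ1: clk:0→1
  Δ2: a:1→0, c:1→0
  Δ3: b:0→1
  (3Δ to stable)
t=13 Δ0: a=0 b=1 clk=1 c=0
  Δ1: clk:1→0
  (1Δ to stable)
t=14 Δ0: a=0 b=1 clk=0 c=0
  Δ1: clk:0→1
  Δ2: c:0→1
  Δ3: b:1→0
  (3Δ to stable)

0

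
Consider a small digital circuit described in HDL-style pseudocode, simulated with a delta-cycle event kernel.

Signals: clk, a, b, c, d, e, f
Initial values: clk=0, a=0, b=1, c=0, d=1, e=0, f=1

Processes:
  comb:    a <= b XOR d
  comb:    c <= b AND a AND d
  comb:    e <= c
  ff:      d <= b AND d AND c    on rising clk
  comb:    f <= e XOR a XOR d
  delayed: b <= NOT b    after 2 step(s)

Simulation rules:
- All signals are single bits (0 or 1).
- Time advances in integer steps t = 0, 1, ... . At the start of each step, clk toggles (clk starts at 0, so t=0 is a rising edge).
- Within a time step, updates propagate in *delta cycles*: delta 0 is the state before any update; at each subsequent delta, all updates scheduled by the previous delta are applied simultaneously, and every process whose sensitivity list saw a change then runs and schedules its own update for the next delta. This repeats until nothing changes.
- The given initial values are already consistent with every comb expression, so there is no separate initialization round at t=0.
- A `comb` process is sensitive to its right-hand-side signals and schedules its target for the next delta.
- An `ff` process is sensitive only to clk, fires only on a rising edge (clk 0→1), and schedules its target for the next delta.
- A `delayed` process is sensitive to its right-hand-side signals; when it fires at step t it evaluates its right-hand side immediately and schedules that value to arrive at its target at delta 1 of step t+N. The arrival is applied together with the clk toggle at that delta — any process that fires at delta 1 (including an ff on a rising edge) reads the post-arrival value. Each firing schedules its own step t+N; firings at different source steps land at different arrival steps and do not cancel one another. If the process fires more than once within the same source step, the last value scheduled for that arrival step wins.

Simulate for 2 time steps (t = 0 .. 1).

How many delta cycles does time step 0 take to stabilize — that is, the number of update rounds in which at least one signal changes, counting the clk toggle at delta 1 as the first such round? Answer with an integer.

t=0 Δ0: e=0 d=1 b=1 c=0 f=1 clk=0 a=0
  Δ1: clk:0→1
  Δ2: d:1→0
  Δ3: f:1→0, a:0→1
  Δ4: f:0→1
  (4Δ to stable)
t=1 Δ0: e=0 d=0 b=1 c=0 f=1 clk=1 a=1
  Δ1: clk:1→0
  (1Δ to stable)

4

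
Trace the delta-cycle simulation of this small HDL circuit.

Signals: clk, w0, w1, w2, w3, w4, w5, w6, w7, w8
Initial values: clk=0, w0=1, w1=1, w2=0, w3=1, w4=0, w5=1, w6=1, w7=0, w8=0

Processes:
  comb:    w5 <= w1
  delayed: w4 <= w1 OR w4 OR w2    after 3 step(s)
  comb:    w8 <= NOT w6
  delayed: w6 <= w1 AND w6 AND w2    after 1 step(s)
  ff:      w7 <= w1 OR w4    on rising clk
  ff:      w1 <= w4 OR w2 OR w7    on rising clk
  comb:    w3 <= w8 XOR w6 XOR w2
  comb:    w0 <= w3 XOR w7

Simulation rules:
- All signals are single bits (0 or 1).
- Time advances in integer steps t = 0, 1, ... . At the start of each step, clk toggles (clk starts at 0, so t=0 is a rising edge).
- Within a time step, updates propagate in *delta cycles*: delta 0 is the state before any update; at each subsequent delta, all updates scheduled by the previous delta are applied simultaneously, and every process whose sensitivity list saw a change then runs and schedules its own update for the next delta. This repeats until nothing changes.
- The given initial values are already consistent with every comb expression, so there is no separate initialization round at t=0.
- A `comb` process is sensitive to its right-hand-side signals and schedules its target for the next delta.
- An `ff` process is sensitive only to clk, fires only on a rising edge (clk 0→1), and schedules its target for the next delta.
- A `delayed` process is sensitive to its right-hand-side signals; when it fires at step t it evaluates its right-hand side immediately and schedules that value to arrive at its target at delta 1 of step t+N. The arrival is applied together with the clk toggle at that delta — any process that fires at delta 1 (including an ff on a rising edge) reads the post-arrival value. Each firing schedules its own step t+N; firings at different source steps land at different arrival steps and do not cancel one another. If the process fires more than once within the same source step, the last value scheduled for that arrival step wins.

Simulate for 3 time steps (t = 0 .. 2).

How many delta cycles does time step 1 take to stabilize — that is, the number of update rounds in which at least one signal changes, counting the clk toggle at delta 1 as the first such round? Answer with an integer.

t0.Δ0 w1=1 w3=1 w0=1 w6=1 w2=0 w5=1 clk=0 w7=0 w4=0 w8=0
t0.Δ1 w1=1 w3=1 w0=1 w6=1 w2=0 w5=1 clk=1 w7=0 w4=0 w8=0
t0.Δ2 w1=0 w3=1 w0=1 w6=1 w2=0 w5=1 clk=1 w7=1 w4=0 w8=0
t0.Δ3 w1=0 w3=1 w0=0 w6=1 w2=0 w5=0 clk=1 w7=1 w4=0 w8=0
t1.Δ0 w1=0 w3=1 w0=0 w6=1 w2=0 w5=0 clk=1 w7=1 w4=0 w8=0
t1.Δ1 w1=0 w3=1 w0=0 w6=0 w2=0 w5=0 clk=0 w7=1 w4=0 w8=0
t1.Δ2 w1=0 w3=0 w0=0 w6=0 w2=0 w5=0 clk=0 w7=1 w4=0 w8=1
t1.Δ3 w1=0 w3=1 w0=1 w6=0 w2=0 w5=0 clk=0 w7=1 w4=0 w8=1
t1.Δ4 w1=0 w3=1 w0=0 w6=0 w2=0 w5=0 clk=0 w7=1 w4=0 w8=1
t2.Δ0 w1=0 w3=1 w0=0 w6=0 w2=0 w5=0 clk=0 w7=1 w4=0 w8=1
t2.Δ1 w1=0 w3=1 w0=0 w6=0 w2=0 w5=0 clk=1 w7=1 w4=0 w8=1
t2.Δ2 w1=1 w3=1 w0=0 w6=0 w2=0 w5=0 clk=1 w7=0 w4=0 w8=1
t2.Δ3 w1=1 w3=1 w0=1 w6=0 w2=0 w5=1 clk=1 w7=0 w4=0 w8=1

4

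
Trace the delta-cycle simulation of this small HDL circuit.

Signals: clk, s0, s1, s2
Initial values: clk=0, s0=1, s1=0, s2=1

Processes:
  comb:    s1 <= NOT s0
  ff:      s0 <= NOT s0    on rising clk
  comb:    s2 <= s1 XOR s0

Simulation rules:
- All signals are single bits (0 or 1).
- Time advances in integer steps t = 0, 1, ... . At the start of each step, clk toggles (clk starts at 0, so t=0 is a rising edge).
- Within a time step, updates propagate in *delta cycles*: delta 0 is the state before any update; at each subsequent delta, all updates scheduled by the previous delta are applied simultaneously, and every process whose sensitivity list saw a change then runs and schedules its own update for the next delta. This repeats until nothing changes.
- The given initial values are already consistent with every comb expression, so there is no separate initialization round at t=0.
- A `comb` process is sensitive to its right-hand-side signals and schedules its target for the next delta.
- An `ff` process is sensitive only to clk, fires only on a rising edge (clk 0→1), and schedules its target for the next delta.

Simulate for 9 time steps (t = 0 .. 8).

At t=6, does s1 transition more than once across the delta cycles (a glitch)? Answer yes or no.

t=0 Δ0: s0=1 clk=0 s2=1 s1=0
  Δ1: clk:0→1
  Δ2: s0:1→0
  Δ3: s2:1→0, s1:0→1
  Δ4: s2:0→1
  (4Δ to stable)
t=1 Δ0: s0=0 clk=1 s2=1 s1=1
  Δ1: clk:1→0
  (1Δ to stable)
t=2 Δ0: s0=0 clk=0 s2=1 s1=1
  Δ1: clk:0→1
  Δ2: s0:0→1
  Δ3: s2:1→0, s1:1→0
  Δ4: s2:0→1
  (4Δ to stable)
t=3 Δ0: s0=1 clk=1 s2=1 s1=0
  Δ1: clk:1→0
  (1Δ to stable)
t=4 Δ0: s0=1 clk=0 s2=1 s1=0
  Δ1: clk:0→1
  Δ2: s0:1→0
  Δ3: s2:1→0, s1:0→1
  Δ4: s2:0→1
  (4Δ to stable)
t=5 Δ0: s0=0 clk=1 s2=1 s1=1
  Δ1: clk:1→0
  (1Δ to stable)
t=6 Δ0: s0=0 clk=0 s2=1 s1=1
  Δ1: clk:0→1
  Δ2: s0:0→1
  Δ3: s2:1→0, s1:1→0
  Δ4: s2:0→1
  (4Δ to stable)
t=7 Δ0: s0=1 clk=1 s2=1 s1=0
  Δ1: clk:1→0
  (1Δ to stable)
t=8 Δ0: s0=1 clk=0 s2=1 s1=0
  Δ1: clk:0→1
  Δ2: s0:1→0
  Δ3: s2:1→0, s1:0→1
  Δ4: s2:0→1
  (4Δ to stable)

no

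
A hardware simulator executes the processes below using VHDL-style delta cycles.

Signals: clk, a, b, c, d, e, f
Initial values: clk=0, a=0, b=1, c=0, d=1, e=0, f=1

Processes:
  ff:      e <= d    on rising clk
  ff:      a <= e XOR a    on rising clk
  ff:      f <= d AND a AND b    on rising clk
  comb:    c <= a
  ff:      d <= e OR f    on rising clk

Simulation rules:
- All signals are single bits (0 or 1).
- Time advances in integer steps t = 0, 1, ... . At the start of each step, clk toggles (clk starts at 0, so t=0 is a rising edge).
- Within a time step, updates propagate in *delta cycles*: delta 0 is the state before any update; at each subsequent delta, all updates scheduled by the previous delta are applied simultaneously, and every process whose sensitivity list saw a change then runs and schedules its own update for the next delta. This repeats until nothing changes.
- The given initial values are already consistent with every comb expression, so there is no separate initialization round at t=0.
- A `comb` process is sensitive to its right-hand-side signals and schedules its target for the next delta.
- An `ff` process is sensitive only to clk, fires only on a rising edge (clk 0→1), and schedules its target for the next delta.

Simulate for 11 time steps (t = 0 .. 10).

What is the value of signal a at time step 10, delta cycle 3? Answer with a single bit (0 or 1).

1

t=0 Δ0: clk=0 f=1 b=1 a=0 d=1 c=0 e=0
  Δ1: clk:0→1
  Δ2: f:1→0, e:0→1
  (2Δ to stable)
t=1 Δ0: clk=1 f=0 b=1 a=0 d=1 c=0 e=1
  Δ1: clk:1→0
  (1Δ to stable)
t=2 Δ0: clk=0 f=0 b=1 a=0 d=1 c=0 e=1
  Δ1: clk:0→1
  Δ2: a:0→1
  Δ3: c:0→1
  (3Δ to stable)
t=3 Δ0: clk=1 f=0 b=1 a=1 d=1 c=1 e=1
  Δ1: clk:1→0
  (1Δ to stable)
t=4 Δ0: clk=0 f=0 b=1 a=1 d=1 c=1 e=1
  Δ1: clk:0→1
  Δ2: f:0→1, a:1→0
  Δ3: c:1→0
  (3Δ to stable)
t=5 Δ0: clk=1 f=1 b=1 a=0 d=1 c=0 e=1
  Δ1: clk:1→0
  (1Δ to stable)
t=6 Δ0: clk=0 f=1 b=1 a=0 d=1 c=0 e=1
  Δ1: clk:0→1
  Δ2: f:1→0, a:0→1
  Δ3: c:0→1
  (3Δ to stable)
t=7 Δ0: clk=1 f=0 b=1 a=1 d=1 c=1 e=1
  Δ1: clk:1→0
  (1Δ to stable)
t=8 Δ0: clk=0 f=0 b=1 a=1 d=1 c=1 e=1
  Δ1: clk:0→1
  Δ2: f:0→1, a:1→0
  Δ3: c:1→0
  (3Δ to stable)
t=9 Δ0: clk=1 f=1 b=1 a=0 d=1 c=0 e=1
  Δ1: clk:1→0
  (1Δ to stable)
t=10 Δ0: clk=0 f=1 b=1 a=0 d=1 c=0 e=1
  Δ1: clk:0→1
  Δ2: f:1→0, a:0→1
  Δ3: c:0→1
  (3Δ to stable)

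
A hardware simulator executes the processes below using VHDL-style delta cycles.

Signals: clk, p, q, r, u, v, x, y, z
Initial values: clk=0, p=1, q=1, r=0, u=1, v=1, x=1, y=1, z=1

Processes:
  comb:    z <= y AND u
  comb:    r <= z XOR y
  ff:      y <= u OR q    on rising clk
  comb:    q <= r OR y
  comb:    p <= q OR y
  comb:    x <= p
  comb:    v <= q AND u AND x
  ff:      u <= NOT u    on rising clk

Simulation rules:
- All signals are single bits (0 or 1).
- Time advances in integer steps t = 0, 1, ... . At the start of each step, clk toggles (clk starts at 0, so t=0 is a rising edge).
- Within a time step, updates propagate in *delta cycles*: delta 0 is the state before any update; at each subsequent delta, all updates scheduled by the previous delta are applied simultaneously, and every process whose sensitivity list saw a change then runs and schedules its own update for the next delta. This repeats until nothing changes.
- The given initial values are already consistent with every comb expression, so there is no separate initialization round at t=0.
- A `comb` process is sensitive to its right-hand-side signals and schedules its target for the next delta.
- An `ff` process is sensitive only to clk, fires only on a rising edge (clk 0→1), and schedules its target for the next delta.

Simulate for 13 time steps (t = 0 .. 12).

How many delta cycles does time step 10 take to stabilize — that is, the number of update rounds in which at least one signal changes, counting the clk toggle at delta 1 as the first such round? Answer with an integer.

t0.Δ0 p=1 y=1 x=1 q=1 u=1 v=1 z=1 r=0 clk=0
t0.Δ1 p=1 y=1 x=1 q=1 u=1 v=1 z=1 r=0 clk=1
t0.Δ2 p=1 y=1 x=1 q=1 u=0 v=1 z=1 r=0 clk=1
t0.Δ3 p=1 y=1 x=1 q=1 u=0 v=0 z=0 r=0 clk=1
t0.Δ4 p=1 y=1 x=1 q=1 u=0 v=0 z=0 r=1 clk=1
t1.Δ0 p=1 y=1 x=1 q=1 u=0 v=0 z=0 r=1 clk=1
t1.Δ1 p=1 y=1 x=1 q=1 u=0 v=0 z=0 r=1 clk=0
t2.Δ0 p=1 y=1 x=1 q=1 u=0 v=0 z=0 r=1 clk=0
t2.Δ1 p=1 y=1 x=1 q=1 u=0 v=0 z=0 r=1 clk=1
t2.Δ2 p=1 y=1 x=1 q=1 u=1 v=0 z=0 r=1 clk=1
t2.Δ3 p=1 y=1 x=1 q=1 u=1 v=1 z=1 r=1 clk=1
t2.Δ4 p=1 y=1 x=1 q=1 u=1 v=1 z=1 r=0 clk=1
t3.Δ0 p=1 y=1 x=1 q=1 u=1 v=1 z=1 r=0 clk=1
t3.Δ1 p=1 y=1 x=1 q=1 u=1 v=1 z=1 r=0 clk=0
t4.Δ0 p=1 y=1 x=1 q=1 u=1 v=1 z=1 r=0 clk=0
t4.Δ1 p=1 y=1 x=1 q=1 u=1 v=1 z=1 r=0 clk=1
t4.Δ2 p=1 y=1 x=1 q=1 u=0 v=1 z=1 r=0 clk=1
t4.Δ3 p=1 y=1 x=1 q=1 u=0 v=0 z=0 r=0 clk=1
t4.Δ4 p=1 y=1 x=1 q=1 u=0 v=0 z=0 r=1 clk=1
t5.Δ0 p=1 y=1 x=1 q=1 u=0 v=0 z=0 r=1 clk=1
t5.Δ1 p=1 y=1 x=1 q=1 u=0 v=0 z=0 r=1 clk=0
t6.Δ0 p=1 y=1 x=1 q=1 u=0 v=0 z=0 r=1 clk=0
t6.Δ1 p=1 y=1 x=1 q=1 u=0 v=0 z=0 r=1 clk=1
t6.Δ2 p=1 y=1 x=1 q=1 u=1 v=0 z=0 r=1 clk=1
t6.Δ3 p=1 y=1 x=1 q=1 u=1 v=1 z=1 r=1 clk=1
t6.Δ4 p=1 y=1 x=1 q=1 u=1 v=1 z=1 r=0 clk=1
t7.Δ0 p=1 y=1 x=1 q=1 u=1 v=1 z=1 r=0 clk=1
t7.Δ1 p=1 y=1 x=1 q=1 u=1 v=1 z=1 r=0 clk=0
t8.Δ0 p=1 y=1 x=1 q=1 u=1 v=1 z=1 r=0 clk=0
t8.Δ1 p=1 y=1 x=1 q=1 u=1 v=1 z=1 r=0 clk=1
t8.Δ2 p=1 y=1 x=1 q=1 u=0 v=1 z=1 r=0 clk=1
t8.Δ3 p=1 y=1 x=1 q=1 u=0 v=0 z=0 r=0 clk=1
t8.Δ4 p=1 y=1 x=1 q=1 u=0 v=0 z=0 r=1 clk=1
t9.Δ0 p=1 y=1 x=1 q=1 u=0 v=0 z=0 r=1 clk=1
t9.Δ1 p=1 y=1 x=1 q=1 u=0 v=0 z=0 r=1 clk=0
t10.Δ0 p=1 y=1 x=1 q=1 u=0 v=0 z=0 r=1 clk=0
t10.Δ1 p=1 y=1 x=1 q=1 u=0 v=0 z=0 r=1 clk=1
t10.Δ2 p=1 y=1 x=1 q=1 u=1 v=0 z=0 r=1 clk=1
t10.Δ3 p=1 y=1 x=1 q=1 u=1 v=1 z=1 r=1 clk=1
t10.Δ4 p=1 y=1 x=1 q=1 u=1 v=1 z=1 r=0 clk=1
t11.Δ0 p=1 y=1 x=1 q=1 u=1 v=1 z=1 r=0 clk=1
t11.Δ1 p=1 y=1 x=1 q=1 u=1 v=1 z=1 r=0 clk=0
t12.Δ0 p=1 y=1 x=1 q=1 u=1 v=1 z=1 r=0 clk=0
t12.Δ1 p=1 y=1 x=1 q=1 u=1 v=1 z=1 r=0 clk=1
t12.Δ2 p=1 y=1 x=1 q=1 u=0 v=1 z=1 r=0 clk=1
t12.Δ3 p=1 y=1 x=1 q=1 u=0 v=0 z=0 r=0 clk=1
t12.Δ4 p=1 y=1 x=1 q=1 u=0 v=0 z=0 r=1 clk=1

4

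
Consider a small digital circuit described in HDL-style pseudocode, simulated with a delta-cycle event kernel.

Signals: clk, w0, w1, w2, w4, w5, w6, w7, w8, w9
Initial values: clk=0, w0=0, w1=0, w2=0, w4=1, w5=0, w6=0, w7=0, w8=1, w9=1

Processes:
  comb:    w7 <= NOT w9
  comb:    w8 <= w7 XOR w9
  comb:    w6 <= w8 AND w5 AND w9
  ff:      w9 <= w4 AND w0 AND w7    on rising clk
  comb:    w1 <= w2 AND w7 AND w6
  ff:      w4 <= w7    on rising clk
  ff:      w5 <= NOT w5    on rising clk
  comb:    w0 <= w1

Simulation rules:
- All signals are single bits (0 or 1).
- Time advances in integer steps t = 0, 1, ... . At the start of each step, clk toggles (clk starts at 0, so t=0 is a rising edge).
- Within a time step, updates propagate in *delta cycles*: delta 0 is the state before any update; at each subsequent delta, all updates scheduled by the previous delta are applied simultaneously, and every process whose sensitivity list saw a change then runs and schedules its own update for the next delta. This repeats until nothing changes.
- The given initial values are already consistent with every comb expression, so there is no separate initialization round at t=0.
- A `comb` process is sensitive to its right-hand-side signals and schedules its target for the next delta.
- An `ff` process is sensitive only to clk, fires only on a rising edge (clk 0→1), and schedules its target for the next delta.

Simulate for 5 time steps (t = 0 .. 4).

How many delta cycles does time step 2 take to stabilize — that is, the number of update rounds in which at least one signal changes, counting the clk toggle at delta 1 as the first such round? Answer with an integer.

2

t=0 Δ0: w1=0 w9=1 clk=0 w7=0 w4=1 w2=0 w0=0 w8=1 w5=0 w6=0
  Δ1: clk:0→1
  Δ2: w9:1→0, w4:1→0, w5:0→1
  Δ3: w7:0→1, w8:1→0
  Δ4: w8:0→1
  (4Δ to stable)
t=1 Δ0: w1=0 w9=0 clk=1 w7=1 w4=0 w2=0 w0=0 w8=1 w5=1 w6=0
  Δ1: clk:1→0
  (1Δ to stable)
t=2 Δ0: w1=0 w9=0 clk=0 w7=1 w4=0 w2=0 w0=0 w8=1 w5=1 w6=0
  Δ1: clk:0→1
  Δ2: w4:0→1, w5:1→0
  (2Δ to stable)
t=3 Δ0: w1=0 w9=0 clk=1 w7=1 w4=1 w2=0 w0=0 w8=1 w5=0 w6=0
  Δ1: clk:1→0
  (1Δ to stable)
t=4 Δ0: w1=0 w9=0 clk=0 w7=1 w4=1 w2=0 w0=0 w8=1 w5=0 w6=0
  Δ1: clk:0→1
  Δ2: w5:0→1
  (2Δ to stable)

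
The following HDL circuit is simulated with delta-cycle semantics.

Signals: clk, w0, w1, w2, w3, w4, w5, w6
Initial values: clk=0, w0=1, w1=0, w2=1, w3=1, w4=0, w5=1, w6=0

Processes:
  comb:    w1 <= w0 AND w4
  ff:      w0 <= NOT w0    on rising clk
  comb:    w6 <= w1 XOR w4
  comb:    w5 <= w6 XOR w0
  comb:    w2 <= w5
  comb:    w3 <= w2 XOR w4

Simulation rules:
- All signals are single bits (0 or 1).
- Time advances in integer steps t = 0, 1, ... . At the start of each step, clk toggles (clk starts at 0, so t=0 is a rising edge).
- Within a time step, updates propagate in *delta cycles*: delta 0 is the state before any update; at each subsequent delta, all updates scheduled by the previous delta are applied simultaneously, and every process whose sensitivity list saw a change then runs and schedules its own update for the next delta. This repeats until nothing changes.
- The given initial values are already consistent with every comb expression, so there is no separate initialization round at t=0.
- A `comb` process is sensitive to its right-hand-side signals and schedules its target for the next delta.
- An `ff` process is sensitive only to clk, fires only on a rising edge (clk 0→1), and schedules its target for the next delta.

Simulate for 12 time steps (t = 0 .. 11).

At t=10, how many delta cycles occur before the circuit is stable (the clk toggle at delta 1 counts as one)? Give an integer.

[bits: w3,w5,w2,w6,w0,w4,w1,clk]
t=0: Δ0=11101000 Δ1=11101001 Δ2=11100001 Δ3=10100001 Δ4=10000001 Δ5=00000001 | 5Δ
t=1: Δ0=00000001 Δ1=00000000 | 1Δ
t=2: Δ0=00000000 Δ1=00000001 Δ2=00001001 Δ3=01001001 Δ4=01101001 Δ5=11101001 | 5Δ
t=3: Δ0=11101001 Δ1=11101000 | 1Δ
t=4: Δ0=11101000 Δ1=11101001 Δ2=11100001 Δ3=10100001 Δ4=10000001 Δ5=00000001 | 5Δ
t=5: Δ0=00000001 Δ1=00000000 | 1Δ
t=6: Δ0=00000000 Δ1=00000001 Δ2=00001001 Δ3=01001001 Δ4=01101001 Δ5=11101001 | 5Δ
t=7: Δ0=11101001 Δ1=11101000 | 1Δ
t=8: Δ0=11101000 Δ1=11101001 Δ2=11100001 Δ3=10100001 Δ4=10000001 Δ5=00000001 | 5Δ
t=9: Δ0=00000001 Δ1=00000000 | 1Δ
t=10: Δ0=00000000 Δ1=00000001 Δ2=00001001 Δ3=01001001 Δ4=01101001 Δ5=11101001 | 5Δ
t=11: Δ0=11101001 Δ1=11101000 | 1Δ

5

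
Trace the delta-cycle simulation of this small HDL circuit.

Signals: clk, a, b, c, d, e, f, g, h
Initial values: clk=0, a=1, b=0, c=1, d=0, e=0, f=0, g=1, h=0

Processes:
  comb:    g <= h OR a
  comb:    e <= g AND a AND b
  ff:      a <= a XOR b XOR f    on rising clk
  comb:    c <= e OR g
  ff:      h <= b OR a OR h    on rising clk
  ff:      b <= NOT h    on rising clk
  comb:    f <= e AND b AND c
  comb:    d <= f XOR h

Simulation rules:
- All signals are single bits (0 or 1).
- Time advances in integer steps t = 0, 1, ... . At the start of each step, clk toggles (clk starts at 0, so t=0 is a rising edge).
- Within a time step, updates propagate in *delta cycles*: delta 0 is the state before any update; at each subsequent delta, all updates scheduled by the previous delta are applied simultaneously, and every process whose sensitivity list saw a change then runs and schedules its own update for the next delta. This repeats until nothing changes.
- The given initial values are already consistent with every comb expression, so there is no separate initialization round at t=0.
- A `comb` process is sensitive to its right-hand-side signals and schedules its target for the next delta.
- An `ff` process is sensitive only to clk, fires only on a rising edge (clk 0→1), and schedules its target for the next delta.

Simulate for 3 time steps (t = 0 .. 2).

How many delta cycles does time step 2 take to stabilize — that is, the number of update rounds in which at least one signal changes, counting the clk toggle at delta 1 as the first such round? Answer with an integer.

t0.Δ0 f=0 a=1 c=1 d=0 h=0 clk=0 g=1 e=0 b=0
t0.Δ1 f=0 a=1 c=1 d=0 h=0 clk=1 g=1 e=0 b=0
t0.Δ2 f=0 a=1 c=1 d=0 h=1 clk=1 g=1 e=0 b=1
t0.Δ3 f=0 a=1 c=1 d=1 h=1 clk=1 g=1 e=1 b=1
t0.Δ4 f=1 a=1 c=1 d=1 h=1 clk=1 g=1 e=1 b=1
t0.Δ5 f=1 a=1 c=1 d=0 h=1 clk=1 g=1 e=1 b=1
t1.Δ0 f=1 a=1 c=1 d=0 h=1 clk=1 g=1 e=1 b=1
t1.Δ1 f=1 a=1 c=1 d=0 h=1 clk=0 g=1 e=1 b=1
t2.Δ0 f=1 a=1 c=1 d=0 h=1 clk=0 g=1 e=1 b=1
t2.Δ1 f=1 a=1 c=1 d=0 h=1 clk=1 g=1 e=1 b=1
t2.Δ2 f=1 a=1 c=1 d=0 h=1 clk=1 g=1 e=1 b=0
t2.Δ3 f=0 a=1 c=1 d=0 h=1 clk=1 g=1 e=0 b=0
t2.Δ4 f=0 a=1 c=1 d=1 h=1 clk=1 g=1 e=0 b=0

4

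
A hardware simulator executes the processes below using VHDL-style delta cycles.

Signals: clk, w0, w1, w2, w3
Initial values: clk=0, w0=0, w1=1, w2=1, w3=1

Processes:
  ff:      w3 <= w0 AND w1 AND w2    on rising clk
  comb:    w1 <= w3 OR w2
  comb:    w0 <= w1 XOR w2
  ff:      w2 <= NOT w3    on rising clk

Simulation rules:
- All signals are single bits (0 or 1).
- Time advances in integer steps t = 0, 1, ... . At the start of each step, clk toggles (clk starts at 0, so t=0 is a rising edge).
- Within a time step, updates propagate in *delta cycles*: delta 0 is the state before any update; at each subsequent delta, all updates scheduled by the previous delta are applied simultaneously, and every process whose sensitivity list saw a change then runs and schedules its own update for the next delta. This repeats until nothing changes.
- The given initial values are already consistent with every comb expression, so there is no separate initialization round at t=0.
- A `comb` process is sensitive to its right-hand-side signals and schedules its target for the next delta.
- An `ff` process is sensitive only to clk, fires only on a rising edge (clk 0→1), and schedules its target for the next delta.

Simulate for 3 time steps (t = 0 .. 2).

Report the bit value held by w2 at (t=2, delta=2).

1

[bits: w1,clk,w3,w0,w2]
t=0: Δ0=10101 Δ1=11101 Δ2=11000 Δ3=01010 Δ4=01000 | 4Δ
t=1: Δ0=01000 Δ1=00000 | 1Δ
t=2: Δ0=00000 Δ1=01000 Δ2=01001 Δ3=11011 Δ4=11001 | 4Δ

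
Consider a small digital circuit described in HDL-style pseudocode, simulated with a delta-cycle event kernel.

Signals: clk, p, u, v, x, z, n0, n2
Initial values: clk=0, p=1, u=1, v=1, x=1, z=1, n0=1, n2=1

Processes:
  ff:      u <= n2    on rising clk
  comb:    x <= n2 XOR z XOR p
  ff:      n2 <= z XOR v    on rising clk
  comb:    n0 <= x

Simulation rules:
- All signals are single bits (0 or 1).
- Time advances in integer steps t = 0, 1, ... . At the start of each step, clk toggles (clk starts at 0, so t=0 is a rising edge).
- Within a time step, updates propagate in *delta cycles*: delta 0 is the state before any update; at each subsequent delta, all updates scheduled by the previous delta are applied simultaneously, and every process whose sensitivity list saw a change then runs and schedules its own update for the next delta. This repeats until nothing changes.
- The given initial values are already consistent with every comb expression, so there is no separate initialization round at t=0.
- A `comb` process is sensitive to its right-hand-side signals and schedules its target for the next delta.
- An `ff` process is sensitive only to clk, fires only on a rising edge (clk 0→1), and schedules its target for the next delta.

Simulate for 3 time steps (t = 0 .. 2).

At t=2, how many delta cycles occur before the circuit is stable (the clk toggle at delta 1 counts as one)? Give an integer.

2

t=0 Δ0: n0=1 z=1 v=1 clk=0 p=1 n2=1 u=1 x=1
  Δ1: clk:0→1
  Δ2: n2:1→0
  Δ3: x:1→0
  Δ4: n0:1→0
  (4Δ to stable)
t=1 Δ0: n0=0 z=1 v=1 clk=1 p=1 n2=0 u=1 x=0
  Δ1: clk:1→0
  (1Δ to stable)
t=2 Δ0: n0=0 z=1 v=1 clk=0 p=1 n2=0 u=1 x=0
  Δ1: clk:0→1
  Δ2: u:1→0
  (2Δ to stable)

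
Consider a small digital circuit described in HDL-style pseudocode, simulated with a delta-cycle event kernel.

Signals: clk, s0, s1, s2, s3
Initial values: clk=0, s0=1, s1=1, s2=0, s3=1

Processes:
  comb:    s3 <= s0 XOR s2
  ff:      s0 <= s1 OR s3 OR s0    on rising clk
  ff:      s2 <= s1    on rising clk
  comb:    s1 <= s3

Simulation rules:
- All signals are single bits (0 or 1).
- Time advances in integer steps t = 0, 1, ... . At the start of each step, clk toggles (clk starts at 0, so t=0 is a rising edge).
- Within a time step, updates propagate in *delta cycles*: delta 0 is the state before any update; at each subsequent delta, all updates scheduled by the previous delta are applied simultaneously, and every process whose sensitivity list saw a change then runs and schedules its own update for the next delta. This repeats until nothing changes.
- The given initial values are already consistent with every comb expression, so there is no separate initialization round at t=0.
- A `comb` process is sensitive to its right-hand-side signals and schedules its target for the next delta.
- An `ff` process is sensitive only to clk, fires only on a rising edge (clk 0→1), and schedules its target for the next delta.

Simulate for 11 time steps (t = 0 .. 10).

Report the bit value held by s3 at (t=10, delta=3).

1

t=0 Δ0: s0=1 s2=0 clk=0 s1=1 s3=1
  Δ1: clk:0→1
  Δ2: s2:0→1
  Δ3: s3:1→0
  Δ4: s1:1→0
  (4Δ to stable)
t=1 Δ0: s0=1 s2=1 clk=1 s1=0 s3=0
  Δ1: clk:1→0
  (1Δ to stable)
t=2 Δ0: s0=1 s2=1 clk=0 s1=0 s3=0
  Δ1: clk:0→1
  Δ2: s2:1→0
  Δ3: s3:0→1
  Δ4: s1:0→1
  (4Δ to stable)
t=3 Δ0: s0=1 s2=0 clk=1 s1=1 s3=1
  Δ1: clk:1→0
  (1Δ to stable)
t=4 Δ0: s0=1 s2=0 clk=0 s1=1 s3=1
  Δ1: clk:0→1
  Δ2: s2:0→1
  Δ3: s3:1→0
  Δ4: s1:1→0
  (4Δ to stable)
t=5 Δ0: s0=1 s2=1 clk=1 s1=0 s3=0
  Δ1: clk:1→0
  (1Δ to stable)
t=6 Δ0: s0=1 s2=1 clk=0 s1=0 s3=0
  Δ1: clk:0→1
  Δ2: s2:1→0
  Δ3: s3:0→1
  Δ4: s1:0→1
  (4Δ to stable)
t=7 Δ0: s0=1 s2=0 clk=1 s1=1 s3=1
  Δ1: clk:1→0
  (1Δ to stable)
t=8 Δ0: s0=1 s2=0 clk=0 s1=1 s3=1
  Δ1: clk:0→1
  Δ2: s2:0→1
  Δ3: s3:1→0
  Δ4: s1:1→0
  (4Δ to stable)
t=9 Δ0: s0=1 s2=1 clk=1 s1=0 s3=0
  Δ1: clk:1→0
  (1Δ to stable)
t=10 Δ0: s0=1 s2=1 clk=0 s1=0 s3=0
  Δ1: clk:0→1
  Δ2: s2:1→0
  Δ3: s3:0→1
  Δ4: s1:0→1
  (4Δ to stable)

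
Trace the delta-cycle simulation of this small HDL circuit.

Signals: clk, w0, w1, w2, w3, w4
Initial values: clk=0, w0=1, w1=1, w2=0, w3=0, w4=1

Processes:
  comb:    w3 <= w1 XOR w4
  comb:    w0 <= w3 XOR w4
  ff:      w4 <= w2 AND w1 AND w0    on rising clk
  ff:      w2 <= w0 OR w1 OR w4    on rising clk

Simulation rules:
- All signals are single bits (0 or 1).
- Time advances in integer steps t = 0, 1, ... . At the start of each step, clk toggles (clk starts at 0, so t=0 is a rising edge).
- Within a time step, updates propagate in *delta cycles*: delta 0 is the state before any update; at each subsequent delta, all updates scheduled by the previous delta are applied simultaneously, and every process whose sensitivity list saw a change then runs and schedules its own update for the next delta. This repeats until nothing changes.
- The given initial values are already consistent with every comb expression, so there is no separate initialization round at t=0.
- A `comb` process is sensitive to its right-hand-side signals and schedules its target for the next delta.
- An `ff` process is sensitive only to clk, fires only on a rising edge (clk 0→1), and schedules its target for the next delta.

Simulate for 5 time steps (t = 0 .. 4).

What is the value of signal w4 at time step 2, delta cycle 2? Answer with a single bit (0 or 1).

[bits: w0,w2,w3,w4,clk,w1]
t=0: Δ0=100101 Δ1=100111 Δ2=110011 Δ3=011011 Δ4=111011 | 4Δ
t=1: Δ0=111011 Δ1=111001 | 1Δ
t=2: Δ0=111001 Δ1=111011 Δ2=111111 Δ3=010111 Δ4=110111 | 4Δ
t=3: Δ0=110111 Δ1=110101 | 1Δ
t=4: Δ0=110101 Δ1=110111 | 1Δ

1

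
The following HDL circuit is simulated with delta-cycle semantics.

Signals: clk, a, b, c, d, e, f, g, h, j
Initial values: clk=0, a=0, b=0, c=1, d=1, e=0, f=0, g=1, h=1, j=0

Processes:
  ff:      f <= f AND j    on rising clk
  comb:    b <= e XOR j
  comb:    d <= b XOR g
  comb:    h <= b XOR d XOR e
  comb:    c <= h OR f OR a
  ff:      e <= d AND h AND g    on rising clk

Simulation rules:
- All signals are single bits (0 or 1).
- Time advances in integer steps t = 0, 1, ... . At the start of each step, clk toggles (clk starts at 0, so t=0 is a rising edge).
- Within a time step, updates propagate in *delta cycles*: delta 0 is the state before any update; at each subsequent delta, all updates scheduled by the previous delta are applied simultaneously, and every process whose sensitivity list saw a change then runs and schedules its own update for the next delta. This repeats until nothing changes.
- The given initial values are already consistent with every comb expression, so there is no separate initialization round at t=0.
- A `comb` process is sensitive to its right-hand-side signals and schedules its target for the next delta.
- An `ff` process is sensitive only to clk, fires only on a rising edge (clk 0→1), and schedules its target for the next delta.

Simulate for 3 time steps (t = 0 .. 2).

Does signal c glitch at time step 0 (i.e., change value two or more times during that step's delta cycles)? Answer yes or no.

yes

t0.Δ0 j=0 e=0 d=1 a=0 h=1 f=0 g=1 c=1 b=0 clk=0
t0.Δ1 j=0 e=0 d=1 a=0 h=1 f=0 g=1 c=1 b=0 clk=1
t0.Δ2 j=0 e=1 d=1 a=0 h=1 f=0 g=1 c=1 b=0 clk=1
t0.Δ3 j=0 e=1 d=1 a=0 h=0 f=0 g=1 c=1 b=1 clk=1
t0.Δ4 j=0 e=1 d=0 a=0 h=1 f=0 g=1 c=0 b=1 clk=1
t0.Δ5 j=0 e=1 d=0 a=0 h=0 f=0 g=1 c=1 b=1 clk=1
t0.Δ6 j=0 e=1 d=0 a=0 h=0 f=0 g=1 c=0 b=1 clk=1
t1.Δ0 j=0 e=1 d=0 a=0 h=0 f=0 g=1 c=0 b=1 clk=1
t1.Δ1 j=0 e=1 d=0 a=0 h=0 f=0 g=1 c=0 b=1 clk=0
t2.Δ0 j=0 e=1 d=0 a=0 h=0 f=0 g=1 c=0 b=1 clk=0
t2.Δ1 j=0 e=1 d=0 a=0 h=0 f=0 g=1 c=0 b=1 clk=1
t2.Δ2 j=0 e=0 d=0 a=0 h=0 f=0 g=1 c=0 b=1 clk=1
t2.Δ3 j=0 e=0 d=0 a=0 h=1 f=0 g=1 c=0 b=0 clk=1
t2.Δ4 j=0 e=0 d=1 a=0 h=0 f=0 g=1 c=1 b=0 clk=1
t2.Δ5 j=0 e=0 d=1 a=0 h=1 f=0 g=1 c=0 b=0 clk=1
t2.Δ6 j=0 e=0 d=1 a=0 h=1 f=0 g=1 c=1 b=0 clk=1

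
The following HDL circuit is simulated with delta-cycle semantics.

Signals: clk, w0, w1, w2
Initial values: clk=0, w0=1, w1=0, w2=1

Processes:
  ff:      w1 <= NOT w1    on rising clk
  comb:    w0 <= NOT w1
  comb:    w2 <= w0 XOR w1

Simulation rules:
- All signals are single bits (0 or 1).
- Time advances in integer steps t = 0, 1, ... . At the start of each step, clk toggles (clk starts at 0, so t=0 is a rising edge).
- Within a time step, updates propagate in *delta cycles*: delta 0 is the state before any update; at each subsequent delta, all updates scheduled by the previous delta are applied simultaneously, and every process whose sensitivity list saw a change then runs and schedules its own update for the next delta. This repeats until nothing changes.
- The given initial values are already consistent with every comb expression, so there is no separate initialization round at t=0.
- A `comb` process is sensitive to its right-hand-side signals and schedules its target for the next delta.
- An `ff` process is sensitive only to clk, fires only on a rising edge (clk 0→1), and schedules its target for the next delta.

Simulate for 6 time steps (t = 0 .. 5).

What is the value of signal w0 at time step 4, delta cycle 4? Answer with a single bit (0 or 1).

0

[bits: clk,w1,w0,w2]
t=0: Δ0=0011 Δ1=1011 Δ2=1111 Δ3=1100 Δ4=1101 | 4Δ
t=1: Δ0=1101 Δ1=0101 | 1Δ
t=2: Δ0=0101 Δ1=1101 Δ2=1001 Δ3=1010 Δ4=1011 | 4Δ
t=3: Δ0=1011 Δ1=0011 | 1Δ
t=4: Δ0=0011 Δ1=1011 Δ2=1111 Δ3=1100 Δ4=1101 | 4Δ
t=5: Δ0=1101 Δ1=0101 | 1Δ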